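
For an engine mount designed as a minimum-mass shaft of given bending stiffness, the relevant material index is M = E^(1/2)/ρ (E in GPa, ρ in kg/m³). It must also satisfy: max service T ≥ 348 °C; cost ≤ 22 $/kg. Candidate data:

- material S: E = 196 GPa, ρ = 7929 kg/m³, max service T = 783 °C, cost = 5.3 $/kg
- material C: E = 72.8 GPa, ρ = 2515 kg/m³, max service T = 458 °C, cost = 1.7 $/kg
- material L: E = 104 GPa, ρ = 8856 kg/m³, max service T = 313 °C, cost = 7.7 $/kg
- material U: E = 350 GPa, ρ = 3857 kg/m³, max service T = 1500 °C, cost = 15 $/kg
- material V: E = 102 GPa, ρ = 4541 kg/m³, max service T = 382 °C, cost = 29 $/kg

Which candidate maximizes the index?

Screen on constraints: max service T ≥ 348 °C; cost ≤ 22 $/kg. Survivors: material S, material C, material U.
Computing M directly (units already consistent):
  material U: M = 4.85×10⁻³
  material C: M = 3.39×10⁻³
  material S: M = 1.77×10⁻³
Highest index: material U.

material U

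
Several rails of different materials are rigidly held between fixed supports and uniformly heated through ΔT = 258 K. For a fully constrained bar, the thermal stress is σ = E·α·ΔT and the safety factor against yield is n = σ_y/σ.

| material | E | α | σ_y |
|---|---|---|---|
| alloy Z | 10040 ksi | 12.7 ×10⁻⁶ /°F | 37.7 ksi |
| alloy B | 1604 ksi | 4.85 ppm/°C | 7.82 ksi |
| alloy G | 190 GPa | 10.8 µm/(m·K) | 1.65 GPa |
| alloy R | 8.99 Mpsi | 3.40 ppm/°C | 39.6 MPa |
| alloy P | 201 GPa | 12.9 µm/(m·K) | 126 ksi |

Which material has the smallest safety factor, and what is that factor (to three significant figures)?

With everything in SI (GPa, ×10⁻⁶/K, MPa):
  alloy Z: E = 69.22, α = 22.9, σ_y = 259.9 → σ = 408 MPa, n = 0.637
  alloy B: E = 11.06, α = 4.85, σ_y = 53.92 → σ = 13.8 MPa, n = 3.90
  alloy G: E = 190.0, α = 10.8, σ_y = 1650 → σ = 529 MPa, n = 3.12
  alloy R: E = 61.98, α = 3.40, σ_y = 39.60 → σ = 54.4 MPa, n = 0.728
  alloy P: E = 201.0, α = 12.9, σ_y = 868.7 → σ = 669 MPa, n = 1.30
Smallest n: alloy Z with n = 0.637.

alloy Z, n = 0.637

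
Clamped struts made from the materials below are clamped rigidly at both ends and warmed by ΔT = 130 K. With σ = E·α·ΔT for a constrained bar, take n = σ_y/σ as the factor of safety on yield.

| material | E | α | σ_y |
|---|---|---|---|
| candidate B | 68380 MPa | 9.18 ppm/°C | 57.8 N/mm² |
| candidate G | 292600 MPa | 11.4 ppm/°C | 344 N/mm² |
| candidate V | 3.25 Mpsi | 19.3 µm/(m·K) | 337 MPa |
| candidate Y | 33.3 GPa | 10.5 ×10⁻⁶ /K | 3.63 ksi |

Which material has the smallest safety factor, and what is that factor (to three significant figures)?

candidate Y, n = 0.551

Per material, after unit conversion:
  candidate B: E = 68.38, α = 9.18, σ_y = 57.80 → σ = 81.6 MPa, n = 0.708
  candidate G: E = 292.6, α = 11.4, σ_y = 344.0 → σ = 434 MPa, n = 0.793
  candidate V: E = 22.41, α = 19.3, σ_y = 337.0 → σ = 56.2 MPa, n = 5.99
  candidate Y: E = 33.30, α = 10.5, σ_y = 25.03 → σ = 45.5 MPa, n = 0.551
The minimum is candidate Y at n = 0.551.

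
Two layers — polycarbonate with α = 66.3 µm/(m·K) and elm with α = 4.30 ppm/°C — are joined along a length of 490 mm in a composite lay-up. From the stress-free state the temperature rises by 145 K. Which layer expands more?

α(polycarbonate) = 66.3×10⁻⁶/K vs α(elm) = 4.30×10⁻⁶/K.
Higher α expands more for the same ΔT: polycarbonate.

polycarbonate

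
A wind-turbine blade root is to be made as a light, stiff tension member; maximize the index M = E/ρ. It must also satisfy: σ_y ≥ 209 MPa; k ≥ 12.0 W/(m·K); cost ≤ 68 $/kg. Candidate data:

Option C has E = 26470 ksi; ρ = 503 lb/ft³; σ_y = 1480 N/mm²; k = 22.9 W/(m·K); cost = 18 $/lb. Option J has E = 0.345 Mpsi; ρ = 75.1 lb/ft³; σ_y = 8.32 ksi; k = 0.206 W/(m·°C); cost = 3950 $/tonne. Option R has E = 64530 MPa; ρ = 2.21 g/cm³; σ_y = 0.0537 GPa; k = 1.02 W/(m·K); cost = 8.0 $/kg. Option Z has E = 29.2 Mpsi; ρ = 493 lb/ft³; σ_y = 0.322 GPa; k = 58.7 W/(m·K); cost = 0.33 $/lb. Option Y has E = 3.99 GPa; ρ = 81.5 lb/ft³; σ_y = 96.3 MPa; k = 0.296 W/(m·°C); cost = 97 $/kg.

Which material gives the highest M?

Screen on constraints: σ_y ≥ 209 MPa; k ≥ 12.0 W/(m·K); cost ≤ 68 $/kg. Survivors: option C, option Z.
Putting every candidate on a common basis:
  option C: E = 182.5 GPa, ρ = 8057 kg/m³
  option Z: E = 201.3 GPa, ρ = 7897 kg/m³
  option Z: M = 25.5 MN·m/kg
  option C: M = 22.7 MN·m/kg
Option Z ranks first.

option Z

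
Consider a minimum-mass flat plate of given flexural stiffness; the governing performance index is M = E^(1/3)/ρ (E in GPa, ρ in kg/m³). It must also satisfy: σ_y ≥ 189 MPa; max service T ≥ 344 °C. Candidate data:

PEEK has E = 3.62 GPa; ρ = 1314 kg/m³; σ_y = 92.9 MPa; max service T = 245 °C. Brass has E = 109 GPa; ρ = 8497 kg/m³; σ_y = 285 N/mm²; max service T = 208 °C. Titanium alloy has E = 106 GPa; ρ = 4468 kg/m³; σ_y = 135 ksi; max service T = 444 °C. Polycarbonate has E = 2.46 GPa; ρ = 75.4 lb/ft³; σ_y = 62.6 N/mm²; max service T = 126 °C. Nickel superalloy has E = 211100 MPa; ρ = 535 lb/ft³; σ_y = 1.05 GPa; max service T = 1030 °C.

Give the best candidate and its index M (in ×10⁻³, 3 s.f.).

titanium alloy, M = 1.06×10⁻³

Screen on constraints: σ_y ≥ 189 MPa; max service T ≥ 344 °C. Survivors: titanium alloy, nickel superalloy.
Putting every candidate on a common basis:
  titanium alloy: E = 106.0 GPa, ρ = 4468 kg/m³
  nickel superalloy: E = 211.1 GPa, ρ = 8570 kg/m³
  titanium alloy: M = 1.06×10⁻³
  nickel superalloy: M = 0.695×10⁻³
Titanium alloy ranks first.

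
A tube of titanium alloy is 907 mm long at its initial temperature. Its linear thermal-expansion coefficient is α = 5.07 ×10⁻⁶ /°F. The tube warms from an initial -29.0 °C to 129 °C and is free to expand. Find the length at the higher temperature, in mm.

908.31 mm

Convert α: 5.07×10⁻⁶/°F × (9/5) = 9.13×10⁻⁶/K.
ΔT = 129 − (-29.0) = 158.0 K.
ΔL = α·L₀·ΔT = 9.13×10⁻⁶ × 907 mm × 158.0 K = 1.31 mm.
L = L₀ + ΔL = 907 + 1.31 = 908.31 mm.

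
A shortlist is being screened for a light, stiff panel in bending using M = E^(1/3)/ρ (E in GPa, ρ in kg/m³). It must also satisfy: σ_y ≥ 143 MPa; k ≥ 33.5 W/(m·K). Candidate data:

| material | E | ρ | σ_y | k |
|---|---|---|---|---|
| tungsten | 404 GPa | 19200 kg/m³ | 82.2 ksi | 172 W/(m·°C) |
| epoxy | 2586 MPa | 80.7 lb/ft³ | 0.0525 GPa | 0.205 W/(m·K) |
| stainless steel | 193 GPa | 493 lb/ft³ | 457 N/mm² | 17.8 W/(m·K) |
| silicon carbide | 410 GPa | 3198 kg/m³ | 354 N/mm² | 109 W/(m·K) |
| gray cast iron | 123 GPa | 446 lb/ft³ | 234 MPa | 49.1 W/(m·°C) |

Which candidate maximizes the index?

Screen on constraints: σ_y ≥ 143 MPa; k ≥ 33.5 W/(m·K). Survivors: tungsten, silicon carbide, gray cast iron.
Putting every candidate on a common basis:
  tungsten: E = 404.0 GPa, ρ = 19200 kg/m³
  silicon carbide: E = 410.0 GPa, ρ = 3198 kg/m³
  gray cast iron: E = 123.0 GPa, ρ = 7144 kg/m³
  silicon carbide: M = 2.32×10⁻³
  gray cast iron: M = 0.696×10⁻³
  tungsten: M = 0.385×10⁻³
The maximum is for silicon carbide.

silicon carbide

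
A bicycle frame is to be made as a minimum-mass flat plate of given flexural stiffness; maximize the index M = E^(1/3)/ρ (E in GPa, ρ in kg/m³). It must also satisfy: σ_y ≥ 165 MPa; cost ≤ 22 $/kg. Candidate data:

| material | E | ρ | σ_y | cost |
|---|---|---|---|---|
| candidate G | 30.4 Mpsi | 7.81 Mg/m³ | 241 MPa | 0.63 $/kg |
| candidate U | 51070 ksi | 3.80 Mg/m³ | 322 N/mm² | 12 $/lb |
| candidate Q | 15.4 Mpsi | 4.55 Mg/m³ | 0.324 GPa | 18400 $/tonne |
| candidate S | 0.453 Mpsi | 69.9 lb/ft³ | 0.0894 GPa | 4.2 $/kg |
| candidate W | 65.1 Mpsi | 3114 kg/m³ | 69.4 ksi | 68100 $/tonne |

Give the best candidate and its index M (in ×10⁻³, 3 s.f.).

Screen on constraints: σ_y ≥ 165 MPa; cost ≤ 22 $/kg. Survivors: candidate G, candidate Q.
Putting every candidate on a common basis:
  candidate G: E = 209.6 GPa, ρ = 7810 kg/m³
  candidate Q: E = 106.2 GPa, ρ = 4550 kg/m³
  candidate Q: M = 1.04×10⁻³
  candidate G: M = 0.761×10⁻³
Candidate Q ranks first.

candidate Q, M = 1.04×10⁻³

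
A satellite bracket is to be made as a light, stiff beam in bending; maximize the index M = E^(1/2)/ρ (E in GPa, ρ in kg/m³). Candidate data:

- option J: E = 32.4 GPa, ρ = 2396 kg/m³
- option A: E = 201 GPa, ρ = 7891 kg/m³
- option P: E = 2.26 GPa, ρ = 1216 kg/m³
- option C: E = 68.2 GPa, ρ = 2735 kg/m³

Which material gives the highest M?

option C

Computing M directly (units already consistent):
  option C: M = 3.02×10⁻³
  option J: M = 2.38×10⁻³
  option A: M = 1.80×10⁻³
  option P: M = 1.24×10⁻³
Option C has the largest M.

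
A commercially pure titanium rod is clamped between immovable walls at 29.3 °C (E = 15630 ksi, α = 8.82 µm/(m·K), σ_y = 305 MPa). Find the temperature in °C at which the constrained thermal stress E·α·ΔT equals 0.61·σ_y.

E = 15630 ksi = 107.8 GPa.
E·α·ΔT = 186.0 MPa ⇒ ΔT = 186.0 / (107.8×10³ × 8.82×10⁻⁶) = 195.7 K.
T = 29.3 + 195.7 = 225.0 °C.

225 °C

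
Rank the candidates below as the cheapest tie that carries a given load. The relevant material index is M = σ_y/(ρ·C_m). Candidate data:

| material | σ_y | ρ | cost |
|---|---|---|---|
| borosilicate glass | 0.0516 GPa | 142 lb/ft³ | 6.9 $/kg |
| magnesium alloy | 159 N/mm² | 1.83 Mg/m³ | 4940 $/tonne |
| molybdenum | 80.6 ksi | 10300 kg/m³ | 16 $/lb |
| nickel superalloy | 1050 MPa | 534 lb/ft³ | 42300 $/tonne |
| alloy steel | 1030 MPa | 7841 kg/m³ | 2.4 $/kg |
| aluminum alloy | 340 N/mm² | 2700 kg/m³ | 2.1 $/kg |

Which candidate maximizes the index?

aluminum alloy

Normalizing units and computing the index:
  borosilicate glass: σ_y = 51.60 MPa, ρ = 2275 kg/m³, cost = 6.900 $/kg
  magnesium alloy: σ_y = 159.0 MPa, ρ = 1830 kg/m³, cost = 4.940 $/kg
  molybdenum: σ_y = 555.7 MPa, ρ = 10300 kg/m³, cost = 35.27 $/kg
  nickel superalloy: σ_y = 1050 MPa, ρ = 8554 kg/m³, cost = 42.30 $/kg
  alloy steel: σ_y = 1030 MPa, ρ = 7841 kg/m³, cost = 2.400 $/kg
  aluminum alloy: σ_y = 340.0 MPa, ρ = 2700 kg/m³, cost = 2.100 $/kg
  aluminum alloy: M = 60.0 kN·m per $
  alloy steel: M = 54.7 kN·m per $
  magnesium alloy: M = 17.6 kN·m per $
  borosilicate glass: M = 3.29 kN·m per $
  nickel superalloy: M = 2.90 kN·m per $
  molybdenum: M = 1.53 kN·m per $
The maximum is for aluminum alloy.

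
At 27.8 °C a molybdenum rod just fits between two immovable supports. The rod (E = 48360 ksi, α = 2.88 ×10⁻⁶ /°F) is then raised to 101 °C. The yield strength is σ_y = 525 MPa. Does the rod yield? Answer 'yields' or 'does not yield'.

does not yield

E = 48360 ksi = 333.4 GPa.
α = 2.88×10⁻⁶/°F × 9/5 = 5.18×10⁻⁶/K.
ΔT = 73.20 K. Constrained thermal stress σ = E·α·ΔT = 333.4×10³ MPa × 5.18×10⁻⁶ × 73.20 = 127 MPa (compressive).
Compare to σ_y = 525 MPa: σ < σ_y, so it does not yield.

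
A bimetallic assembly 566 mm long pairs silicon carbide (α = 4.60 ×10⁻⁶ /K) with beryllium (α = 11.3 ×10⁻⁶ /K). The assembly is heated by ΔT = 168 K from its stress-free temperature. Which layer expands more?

beryllium

α(silicon carbide) = 4.60×10⁻⁶/K vs α(beryllium) = 11.3×10⁻⁶/K.
Higher α expands more for the same ΔT: beryllium.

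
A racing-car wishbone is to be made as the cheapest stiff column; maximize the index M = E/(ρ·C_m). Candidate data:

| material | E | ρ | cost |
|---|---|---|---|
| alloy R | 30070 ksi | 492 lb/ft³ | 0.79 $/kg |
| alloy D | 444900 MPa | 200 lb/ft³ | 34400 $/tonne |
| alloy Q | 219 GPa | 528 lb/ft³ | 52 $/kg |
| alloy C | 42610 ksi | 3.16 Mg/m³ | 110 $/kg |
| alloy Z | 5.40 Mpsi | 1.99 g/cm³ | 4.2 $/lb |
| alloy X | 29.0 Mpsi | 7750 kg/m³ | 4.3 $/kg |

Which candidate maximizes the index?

alloy R

Convert each candidate to consistent units, then evaluate M:
  alloy R: E = 207.3 GPa, ρ = 7881 kg/m³, cost = 0.7900 $/kg
  alloy D: E = 444.9 GPa, ρ = 3204 kg/m³, cost = 34.40 $/kg
  alloy Q: E = 219.0 GPa, ρ = 8458 kg/m³, cost = 52.00 $/kg
  alloy C: E = 293.8 GPa, ρ = 3160 kg/m³, cost = 110.0 $/kg
  alloy Z: E = 37.23 GPa, ρ = 1990 kg/m³, cost = 9.259 $/kg
  alloy X: E = 199.9 GPa, ρ = 7750 kg/m³, cost = 4.300 $/kg
  alloy R: M = 33.3 MN·m per $
  alloy X: M = 6.00 MN·m per $
  alloy D: M = 4.04 MN·m per $
  alloy Z: M = 2.02 MN·m per $
  alloy C: M = 0.845 MN·m per $
  alloy Q: M = 0.498 MN·m per $
Alloy R has the largest M.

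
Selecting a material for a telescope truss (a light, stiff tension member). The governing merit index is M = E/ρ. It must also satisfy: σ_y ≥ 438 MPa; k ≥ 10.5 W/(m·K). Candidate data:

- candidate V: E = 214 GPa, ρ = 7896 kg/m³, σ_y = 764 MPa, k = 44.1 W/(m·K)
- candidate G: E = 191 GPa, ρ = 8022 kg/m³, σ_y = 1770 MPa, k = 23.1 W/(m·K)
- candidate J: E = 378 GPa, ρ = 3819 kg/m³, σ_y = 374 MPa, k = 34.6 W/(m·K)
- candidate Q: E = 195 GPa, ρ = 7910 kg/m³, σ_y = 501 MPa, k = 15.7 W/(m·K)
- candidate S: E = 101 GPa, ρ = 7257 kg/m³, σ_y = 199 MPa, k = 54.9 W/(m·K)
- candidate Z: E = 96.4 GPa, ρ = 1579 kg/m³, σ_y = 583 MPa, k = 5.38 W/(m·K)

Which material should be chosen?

Screen on constraints: σ_y ≥ 438 MPa; k ≥ 10.5 W/(m·K). Survivors: candidate V, candidate G, candidate Q.
Evaluate M for each candidate:
  candidate V: M = 27.1 MN·m/kg
  candidate Q: M = 24.7 MN·m/kg
  candidate G: M = 23.8 MN·m/kg
The maximum is for candidate V.

candidate V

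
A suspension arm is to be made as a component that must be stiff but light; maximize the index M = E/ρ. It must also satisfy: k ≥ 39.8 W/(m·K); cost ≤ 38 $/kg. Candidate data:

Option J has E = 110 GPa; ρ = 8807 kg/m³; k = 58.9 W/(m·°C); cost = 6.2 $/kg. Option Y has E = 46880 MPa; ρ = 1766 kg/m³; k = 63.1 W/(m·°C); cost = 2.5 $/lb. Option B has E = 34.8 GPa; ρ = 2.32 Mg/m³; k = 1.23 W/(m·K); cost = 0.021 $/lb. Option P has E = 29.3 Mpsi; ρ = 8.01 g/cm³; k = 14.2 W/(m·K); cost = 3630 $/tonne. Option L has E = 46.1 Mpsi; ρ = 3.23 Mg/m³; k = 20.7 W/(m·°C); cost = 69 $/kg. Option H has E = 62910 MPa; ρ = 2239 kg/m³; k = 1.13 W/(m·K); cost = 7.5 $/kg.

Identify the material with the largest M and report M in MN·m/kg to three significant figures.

option Y, M = 26.5 MN·m/kg

Screen on constraints: k ≥ 39.8 W/(m·K); cost ≤ 38 $/kg. Survivors: option J, option Y.
Convert each candidate to consistent units, then evaluate M:
  option J: E = 110.0 GPa, ρ = 8807 kg/m³
  option Y: E = 46.88 GPa, ρ = 1766 kg/m³
  option Y: M = 26.5 MN·m/kg
  option J: M = 12.5 MN·m/kg
The maximum is for option Y.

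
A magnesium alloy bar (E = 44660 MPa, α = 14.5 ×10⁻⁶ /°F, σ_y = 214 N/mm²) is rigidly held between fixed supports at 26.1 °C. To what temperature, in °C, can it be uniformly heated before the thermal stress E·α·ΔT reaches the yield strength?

E = 44660 MPa = 44.66 GPa.
α = 14.5×10⁻⁶/°F × 9/5 = 26.1×10⁻⁶/K.
σ_y = 214 N/mm² = 214.0 MPa.
E·α·ΔT = 214.0 MPa ⇒ ΔT = 214.0 / (44.66×10³ × 26.1×10⁻⁶) = 183.6 K.
T = 26.1 + 183.6 = 209.7 °C.

210 °C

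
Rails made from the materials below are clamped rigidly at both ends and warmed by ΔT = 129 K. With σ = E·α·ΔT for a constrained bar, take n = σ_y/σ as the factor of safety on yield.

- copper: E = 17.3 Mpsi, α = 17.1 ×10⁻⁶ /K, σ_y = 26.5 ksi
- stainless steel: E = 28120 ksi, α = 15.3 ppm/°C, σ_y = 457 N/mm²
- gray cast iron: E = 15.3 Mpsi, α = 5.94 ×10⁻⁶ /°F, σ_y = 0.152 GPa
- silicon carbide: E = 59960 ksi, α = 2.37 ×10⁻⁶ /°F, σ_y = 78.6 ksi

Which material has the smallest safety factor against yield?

With everything in SI (GPa, ×10⁻⁶/K, MPa):
  copper: E = 119.3, α = 17.1, σ_y = 182.7 → σ = 263 MPa, n = 0.694
  stainless steel: E = 193.9, α = 15.3, σ_y = 457.0 → σ = 383 MPa, n = 1.19
  gray cast iron: E = 105.5, α = 10.7, σ_y = 152.0 → σ = 145 MPa, n = 1.04
  silicon carbide: E = 413.4, α = 4.27, σ_y = 541.9 → σ = 228 MPa, n = 2.38
Smallest n: copper with n = 0.694.

copper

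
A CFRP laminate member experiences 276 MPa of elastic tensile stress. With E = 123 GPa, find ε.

ε = σ/E = 276 / 123000 = 2.24×10⁻³.

2.24×10⁻³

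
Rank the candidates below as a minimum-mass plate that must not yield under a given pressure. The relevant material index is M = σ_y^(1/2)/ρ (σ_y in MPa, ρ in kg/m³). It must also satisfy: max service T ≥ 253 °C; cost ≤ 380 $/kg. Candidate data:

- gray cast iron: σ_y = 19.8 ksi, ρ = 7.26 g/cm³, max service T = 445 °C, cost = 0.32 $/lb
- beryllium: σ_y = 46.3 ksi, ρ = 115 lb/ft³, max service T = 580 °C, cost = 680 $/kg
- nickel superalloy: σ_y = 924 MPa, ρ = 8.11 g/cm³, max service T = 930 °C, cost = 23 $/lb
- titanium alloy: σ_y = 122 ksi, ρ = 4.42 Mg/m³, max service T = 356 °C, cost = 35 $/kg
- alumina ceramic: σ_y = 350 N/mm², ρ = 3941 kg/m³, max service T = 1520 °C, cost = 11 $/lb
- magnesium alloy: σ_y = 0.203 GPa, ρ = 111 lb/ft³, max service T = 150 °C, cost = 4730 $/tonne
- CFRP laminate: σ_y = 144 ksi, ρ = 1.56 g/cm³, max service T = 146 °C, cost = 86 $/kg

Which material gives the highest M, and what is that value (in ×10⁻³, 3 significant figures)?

Screen on constraints: max service T ≥ 253 °C; cost ≤ 380 $/kg. Survivors: gray cast iron, nickel superalloy, titanium alloy, alumina ceramic.
After converting to SI:
  gray cast iron: σ_y = 136.5 MPa, ρ = 7260 kg/m³
  nickel superalloy: σ_y = 924.0 MPa, ρ = 8110 kg/m³
  titanium alloy: σ_y = 841.2 MPa, ρ = 4420 kg/m³
  alumina ceramic: σ_y = 350.0 MPa, ρ = 3941 kg/m³
  titanium alloy: M = 6.56×10⁻³
  alumina ceramic: M = 4.75×10⁻³
  nickel superalloy: M = 3.75×10⁻³
  gray cast iron: M = 1.61×10⁻³
Titanium alloy ranks first.

titanium alloy, M = 6.56×10⁻³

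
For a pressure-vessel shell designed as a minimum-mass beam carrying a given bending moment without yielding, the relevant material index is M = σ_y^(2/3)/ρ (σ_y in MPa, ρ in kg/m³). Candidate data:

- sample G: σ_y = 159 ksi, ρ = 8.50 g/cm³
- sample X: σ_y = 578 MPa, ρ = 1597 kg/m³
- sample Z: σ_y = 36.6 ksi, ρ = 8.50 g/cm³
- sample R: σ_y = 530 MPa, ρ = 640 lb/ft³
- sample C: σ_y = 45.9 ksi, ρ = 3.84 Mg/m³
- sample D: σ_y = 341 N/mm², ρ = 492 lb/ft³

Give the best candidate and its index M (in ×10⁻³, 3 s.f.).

sample X, M = 43.4×10⁻³

In SI units:
  sample G: σ_y = 1096 MPa, ρ = 8500 kg/m³
  sample X: σ_y = 578.0 MPa, ρ = 1597 kg/m³
  sample Z: σ_y = 252.3 MPa, ρ = 8500 kg/m³
  sample R: σ_y = 530.0 MPa, ρ = 10250 kg/m³
  sample C: σ_y = 316.5 MPa, ρ = 3840 kg/m³
  sample D: σ_y = 341.0 MPa, ρ = 7881 kg/m³
  sample X: M = 43.4×10⁻³
  sample G: M = 12.5×10⁻³
  sample C: M = 12.1×10⁻³
  sample R: M = 6.39×10⁻³
  sample D: M = 6.19×10⁻³
  sample Z: M = 4.70×10⁻³
Sample X ranks first.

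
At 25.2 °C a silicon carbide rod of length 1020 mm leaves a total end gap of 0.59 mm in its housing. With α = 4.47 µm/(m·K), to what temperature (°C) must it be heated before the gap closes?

α·L₀·ΔT = 0.59 mm ⇒ ΔT = 0.59 / (4.47×10⁻⁶ × 1020.0) = 129.4 K.
T = 25.2 + 129.4 = 154.6 °C.

155 °C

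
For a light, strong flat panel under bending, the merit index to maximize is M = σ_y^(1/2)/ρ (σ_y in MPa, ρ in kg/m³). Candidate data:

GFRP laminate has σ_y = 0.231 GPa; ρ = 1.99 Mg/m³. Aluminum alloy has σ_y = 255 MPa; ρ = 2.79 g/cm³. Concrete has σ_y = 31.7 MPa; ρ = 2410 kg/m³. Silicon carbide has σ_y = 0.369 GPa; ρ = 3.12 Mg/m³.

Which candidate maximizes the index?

After converting to SI:
  GFRP laminate: σ_y = 231.0 MPa, ρ = 1990 kg/m³
  aluminum alloy: σ_y = 255.0 MPa, ρ = 2790 kg/m³
  concrete: σ_y = 31.70 MPa, ρ = 2410 kg/m³
  silicon carbide: σ_y = 369.0 MPa, ρ = 3120 kg/m³
  GFRP laminate: M = 7.64×10⁻³
  silicon carbide: M = 6.16×10⁻³
  aluminum alloy: M = 5.72×10⁻³
  concrete: M = 2.34×10⁻³
Highest index: GFRP laminate.

GFRP laminate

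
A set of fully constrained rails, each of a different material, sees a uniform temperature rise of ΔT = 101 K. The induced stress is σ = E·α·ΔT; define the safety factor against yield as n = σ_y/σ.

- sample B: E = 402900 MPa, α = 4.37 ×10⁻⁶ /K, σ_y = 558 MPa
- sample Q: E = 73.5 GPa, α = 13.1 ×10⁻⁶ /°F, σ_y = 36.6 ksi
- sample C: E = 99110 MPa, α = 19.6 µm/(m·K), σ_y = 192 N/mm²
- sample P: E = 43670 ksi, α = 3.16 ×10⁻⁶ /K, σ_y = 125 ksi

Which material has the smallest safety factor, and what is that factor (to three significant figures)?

sample C, n = 0.979

With everything in SI (GPa, ×10⁻⁶/K, MPa):
  sample B: E = 402.9, α = 4.37, σ_y = 558.0 → σ = 178 MPa, n = 3.14
  sample Q: E = 73.50, α = 23.6, σ_y = 252.3 → σ = 175 MPa, n = 1.44
  sample C: E = 99.11, α = 19.6, σ_y = 192.0 → σ = 196 MPa, n = 0.979
  sample P: E = 301.1, α = 3.16, σ_y = 861.8 → σ = 96.1 MPa, n = 8.97
Smallest n: sample C with n = 0.979.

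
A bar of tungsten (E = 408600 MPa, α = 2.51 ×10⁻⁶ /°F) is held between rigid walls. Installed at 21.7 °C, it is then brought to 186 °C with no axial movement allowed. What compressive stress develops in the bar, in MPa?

E = 408600 MPa = 408.6 GPa.
α = 2.51×10⁻⁶/°F × 9/5 = 4.52×10⁻⁶/K.
ΔT = 164.3 K. Constrained thermal stress σ = E·α·ΔT = 408.6×10³ MPa × 4.52×10⁻⁶ × 164.3 = 303 MPa (compressive).

303 MPa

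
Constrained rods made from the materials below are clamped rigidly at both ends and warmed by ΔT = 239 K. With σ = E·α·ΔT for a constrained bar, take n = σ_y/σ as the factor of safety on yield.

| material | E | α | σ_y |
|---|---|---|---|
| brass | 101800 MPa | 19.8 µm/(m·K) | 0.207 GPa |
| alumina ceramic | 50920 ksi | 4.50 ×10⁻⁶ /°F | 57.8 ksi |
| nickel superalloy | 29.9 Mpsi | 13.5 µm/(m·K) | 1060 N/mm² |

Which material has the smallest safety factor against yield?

Converting E to GPa, α to ×10⁻⁶/K, σ_y to MPa, then σ and n for each:
  brass: E = 101.8, α = 19.8, σ_y = 207.0 → σ = 482 MPa, n = 0.430
  alumina ceramic: E = 351.1, α = 8.10, σ_y = 398.5 → σ = 680 MPa, n = 0.586
  nickel superalloy: E = 206.2, α = 13.5, σ_y = 1060 → σ = 665 MPa, n = 1.59
The minimum is brass at n = 0.430.

brass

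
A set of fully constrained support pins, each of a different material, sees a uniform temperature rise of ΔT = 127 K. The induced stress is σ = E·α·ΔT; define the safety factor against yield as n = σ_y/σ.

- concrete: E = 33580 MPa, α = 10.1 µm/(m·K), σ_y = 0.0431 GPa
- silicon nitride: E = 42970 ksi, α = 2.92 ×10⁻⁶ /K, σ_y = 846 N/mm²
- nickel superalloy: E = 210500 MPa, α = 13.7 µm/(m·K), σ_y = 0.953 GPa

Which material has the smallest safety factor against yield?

With everything in SI (GPa, ×10⁻⁶/K, MPa):
  concrete: E = 33.58, α = 10.1, σ_y = 43.10 → σ = 43.1 MPa, n = 1.00
  silicon nitride: E = 296.3, α = 2.92, σ_y = 846.0 → σ = 110 MPa, n = 7.70
  nickel superalloy: E = 210.5, α = 13.7, σ_y = 953.0 → σ = 366 MPa, n = 2.60
The minimum is concrete at n = 1.00.

concrete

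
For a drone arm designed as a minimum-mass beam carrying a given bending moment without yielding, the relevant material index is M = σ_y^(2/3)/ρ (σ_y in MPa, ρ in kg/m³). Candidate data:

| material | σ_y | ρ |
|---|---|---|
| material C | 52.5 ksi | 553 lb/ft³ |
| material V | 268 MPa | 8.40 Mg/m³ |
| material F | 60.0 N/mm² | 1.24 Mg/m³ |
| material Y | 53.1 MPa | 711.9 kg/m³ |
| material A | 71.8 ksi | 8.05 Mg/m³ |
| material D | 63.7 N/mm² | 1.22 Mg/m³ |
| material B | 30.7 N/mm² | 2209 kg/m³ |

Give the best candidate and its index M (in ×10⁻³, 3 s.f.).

Convert each candidate to consistent units, then evaluate M:
  material C: σ_y = 362.0 MPa, ρ = 8858 kg/m³
  material V: σ_y = 268.0 MPa, ρ = 8400 kg/m³
  material F: σ_y = 60.00 MPa, ρ = 1240 kg/m³
  material Y: σ_y = 53.10 MPa, ρ = 711.9 kg/m³
  material A: σ_y = 495.0 MPa, ρ = 8050 kg/m³
  material D: σ_y = 63.70 MPa, ρ = 1220 kg/m³
  material B: σ_y = 30.70 MPa, ρ = 2209 kg/m³
  material Y: M = 19.8×10⁻³
  material D: M = 13.1×10⁻³
  material F: M = 12.4×10⁻³
  material A: M = 7.77×10⁻³
  material C: M = 5.73×10⁻³
  material V: M = 4.95×10⁻³
  material B: M = 4.44×10⁻³
Material Y ranks first.

material Y, M = 19.8×10⁻³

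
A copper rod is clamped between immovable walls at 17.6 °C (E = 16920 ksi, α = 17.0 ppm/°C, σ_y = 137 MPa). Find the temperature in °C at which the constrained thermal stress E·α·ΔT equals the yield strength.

E = 16920 ksi = 116.7 GPa.
E·α·ΔT = 137.0 MPa ⇒ ΔT = 137.0 / (116.7×10³ × 17.0×10⁻⁶) = 69.08 K.
T = 17.6 + 69.08 = 86.68 °C.

86.7 °C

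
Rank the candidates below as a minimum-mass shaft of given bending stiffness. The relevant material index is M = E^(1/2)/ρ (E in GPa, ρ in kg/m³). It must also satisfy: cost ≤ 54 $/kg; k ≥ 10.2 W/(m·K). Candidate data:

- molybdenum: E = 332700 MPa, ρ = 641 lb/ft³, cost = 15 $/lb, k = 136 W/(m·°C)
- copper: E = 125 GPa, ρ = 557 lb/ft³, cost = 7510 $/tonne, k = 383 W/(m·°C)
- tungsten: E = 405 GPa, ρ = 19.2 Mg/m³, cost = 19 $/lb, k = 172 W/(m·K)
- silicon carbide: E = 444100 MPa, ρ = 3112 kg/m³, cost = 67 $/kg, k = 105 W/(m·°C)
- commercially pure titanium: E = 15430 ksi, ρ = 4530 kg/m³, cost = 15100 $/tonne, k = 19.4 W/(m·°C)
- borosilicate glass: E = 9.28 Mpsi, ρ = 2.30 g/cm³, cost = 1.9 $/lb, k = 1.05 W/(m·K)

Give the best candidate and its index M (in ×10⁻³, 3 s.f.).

Screen on constraints: cost ≤ 54 $/kg; k ≥ 10.2 W/(m·K). Survivors: molybdenum, copper, tungsten, commercially pure titanium.
After converting to SI:
  molybdenum: E = 332.7 GPa, ρ = 10270 kg/m³
  copper: E = 125.0 GPa, ρ = 8922 kg/m³
  tungsten: E = 405.0 GPa, ρ = 19200 kg/m³
  commercially pure titanium: E = 106.4 GPa, ρ = 4530 kg/m³
  commercially pure titanium: M = 2.28×10⁻³
  molybdenum: M = 1.78×10⁻³
  copper: M = 1.25×10⁻³
  tungsten: M = 1.05×10⁻³
The maximum is for commercially pure titanium.

commercially pure titanium, M = 2.28×10⁻³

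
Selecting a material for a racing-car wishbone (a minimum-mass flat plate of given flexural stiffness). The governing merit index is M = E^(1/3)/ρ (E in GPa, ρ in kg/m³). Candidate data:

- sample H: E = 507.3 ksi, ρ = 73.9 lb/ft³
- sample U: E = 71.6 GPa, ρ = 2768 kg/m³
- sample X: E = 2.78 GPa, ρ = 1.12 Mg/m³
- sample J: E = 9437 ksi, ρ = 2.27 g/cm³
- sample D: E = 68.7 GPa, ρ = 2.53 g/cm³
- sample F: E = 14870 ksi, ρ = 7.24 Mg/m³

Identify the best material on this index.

sample J

Normalizing units and computing the index:
  sample H: E = 3.498 GPa, ρ = 1184 kg/m³
  sample U: E = 71.60 GPa, ρ = 2768 kg/m³
  sample X: E = 2.780 GPa, ρ = 1120 kg/m³
  sample J: E = 65.07 GPa, ρ = 2270 kg/m³
  sample D: E = 68.70 GPa, ρ = 2530 kg/m³
  sample F: E = 102.5 GPa, ρ = 7240 kg/m³
  sample J: M = 1.77×10⁻³
  sample D: M = 1.62×10⁻³
  sample U: M = 1.50×10⁻³
  sample H: M = 1.28×10⁻³
  sample X: M = 1.26×10⁻³
  sample F: M = 0.646×10⁻³
Sample J ranks first.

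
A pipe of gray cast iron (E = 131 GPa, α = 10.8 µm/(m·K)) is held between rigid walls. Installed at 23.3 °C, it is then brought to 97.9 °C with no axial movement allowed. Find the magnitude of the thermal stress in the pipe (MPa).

ΔT = 74.60 K. Constrained thermal stress σ = E·α·ΔT = 131.0×10³ MPa × 10.8×10⁻⁶ × 74.60 = 106 MPa (compressive).

106 MPa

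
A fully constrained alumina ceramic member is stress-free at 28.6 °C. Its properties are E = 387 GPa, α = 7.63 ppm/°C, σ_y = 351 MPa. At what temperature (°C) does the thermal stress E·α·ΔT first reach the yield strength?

E·α·ΔT = 351.0 MPa ⇒ ΔT = 351.0 / (387.0×10³ × 7.63×10⁻⁶) = 118.9 K.
T = 28.6 + 118.9 = 147.5 °C.

147 °C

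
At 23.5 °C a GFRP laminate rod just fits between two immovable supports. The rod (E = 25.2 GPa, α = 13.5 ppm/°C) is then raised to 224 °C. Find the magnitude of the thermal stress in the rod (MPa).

ΔT = 200.5 K. Constrained thermal stress σ = E·α·ΔT = 25.20×10³ MPa × 13.5×10⁻⁶ × 200.5 = 68.2 MPa (compressive).

68.2 MPa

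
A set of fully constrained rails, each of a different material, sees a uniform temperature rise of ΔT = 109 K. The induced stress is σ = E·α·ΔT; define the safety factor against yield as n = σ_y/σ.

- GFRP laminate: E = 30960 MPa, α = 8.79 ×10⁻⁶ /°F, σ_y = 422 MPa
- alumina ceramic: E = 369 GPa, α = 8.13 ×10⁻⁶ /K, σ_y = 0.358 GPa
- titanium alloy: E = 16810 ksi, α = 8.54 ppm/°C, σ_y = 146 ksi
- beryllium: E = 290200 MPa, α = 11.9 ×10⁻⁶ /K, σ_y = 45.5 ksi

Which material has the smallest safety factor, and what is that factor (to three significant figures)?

beryllium, n = 0.833

With everything in SI (GPa, ×10⁻⁶/K, MPa):
  GFRP laminate: E = 30.96, α = 15.8, σ_y = 422.0 → σ = 53.4 MPa, n = 7.90
  alumina ceramic: E = 369.0, α = 8.13, σ_y = 358.0 → σ = 327 MPa, n = 1.09
  titanium alloy: E = 115.9, α = 8.54, σ_y = 1007 → σ = 108 MPa, n = 9.33
  beryllium: E = 290.2, α = 11.9, σ_y = 313.7 → σ = 376 MPa, n = 0.833
The minimum is beryllium at n = 0.833.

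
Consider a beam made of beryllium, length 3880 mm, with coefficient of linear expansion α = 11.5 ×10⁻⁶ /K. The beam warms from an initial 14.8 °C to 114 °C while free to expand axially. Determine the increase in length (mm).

4.43 mm

ΔT = 114 − 14.8 = 99.20 K.
ΔL = α·L₀·ΔT = 11.5×10⁻⁶ × 3880 mm × 99.20 K = 4.43 mm.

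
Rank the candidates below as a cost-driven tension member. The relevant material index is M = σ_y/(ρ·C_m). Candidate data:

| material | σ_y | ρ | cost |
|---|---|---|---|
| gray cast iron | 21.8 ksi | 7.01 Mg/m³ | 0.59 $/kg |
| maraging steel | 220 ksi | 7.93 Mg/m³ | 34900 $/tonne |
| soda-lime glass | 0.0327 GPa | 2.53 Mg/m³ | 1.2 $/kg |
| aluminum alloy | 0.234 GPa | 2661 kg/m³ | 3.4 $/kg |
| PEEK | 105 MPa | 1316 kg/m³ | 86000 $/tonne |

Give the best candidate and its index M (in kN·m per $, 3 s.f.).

gray cast iron, M = 36.3 kN·m per $

After converting to SI:
  gray cast iron: σ_y = 150.3 MPa, ρ = 7010 kg/m³, cost = 0.5900 $/kg
  maraging steel: σ_y = 1517 MPa, ρ = 7930 kg/m³, cost = 34.90 $/kg
  soda-lime glass: σ_y = 32.70 MPa, ρ = 2530 kg/m³, cost = 1.200 $/kg
  aluminum alloy: σ_y = 234.0 MPa, ρ = 2661 kg/m³, cost = 3.400 $/kg
  PEEK: σ_y = 105.0 MPa, ρ = 1316 kg/m³, cost = 86.00 $/kg
  gray cast iron: M = 36.3 kN·m per $
  aluminum alloy: M = 25.9 kN·m per $
  soda-lime glass: M = 10.8 kN·m per $
  maraging steel: M = 5.48 kN·m per $
  PEEK: M = 0.928 kN·m per $
Gray cast iron has the largest M.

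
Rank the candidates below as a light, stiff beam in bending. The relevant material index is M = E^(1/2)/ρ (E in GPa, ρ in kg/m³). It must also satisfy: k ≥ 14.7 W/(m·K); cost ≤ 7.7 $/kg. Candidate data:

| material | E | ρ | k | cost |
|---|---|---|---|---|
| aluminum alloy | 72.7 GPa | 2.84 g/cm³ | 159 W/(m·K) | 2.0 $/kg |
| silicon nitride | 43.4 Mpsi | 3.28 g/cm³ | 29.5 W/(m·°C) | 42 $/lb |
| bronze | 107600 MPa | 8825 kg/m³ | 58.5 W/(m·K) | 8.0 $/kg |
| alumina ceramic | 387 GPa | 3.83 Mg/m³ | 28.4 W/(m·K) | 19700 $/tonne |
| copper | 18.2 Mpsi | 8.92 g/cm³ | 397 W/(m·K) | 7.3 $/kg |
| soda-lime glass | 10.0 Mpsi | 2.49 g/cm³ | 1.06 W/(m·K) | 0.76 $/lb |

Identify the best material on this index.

aluminum alloy

Screen on constraints: k ≥ 14.7 W/(m·K); cost ≤ 7.7 $/kg. Survivors: aluminum alloy, copper.
Convert each candidate to consistent units, then evaluate M:
  aluminum alloy: E = 72.70 GPa, ρ = 2840 kg/m³
  copper: E = 125.5 GPa, ρ = 8920 kg/m³
  aluminum alloy: M = 3.00×10⁻³
  copper: M = 1.26×10⁻³
The maximum is for aluminum alloy.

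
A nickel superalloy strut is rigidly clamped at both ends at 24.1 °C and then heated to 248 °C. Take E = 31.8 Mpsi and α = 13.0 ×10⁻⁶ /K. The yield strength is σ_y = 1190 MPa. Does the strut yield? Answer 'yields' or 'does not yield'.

E = 31.8 Mpsi = 219.3 GPa.
ΔT = 223.9 K. Constrained thermal stress σ = E·α·ΔT = 219.3×10³ MPa × 13.0×10⁻⁶ × 223.9 = 638 MPa (compressive).
Compare to σ_y = 1190 MPa: σ < σ_y, so it does not yield.

does not yield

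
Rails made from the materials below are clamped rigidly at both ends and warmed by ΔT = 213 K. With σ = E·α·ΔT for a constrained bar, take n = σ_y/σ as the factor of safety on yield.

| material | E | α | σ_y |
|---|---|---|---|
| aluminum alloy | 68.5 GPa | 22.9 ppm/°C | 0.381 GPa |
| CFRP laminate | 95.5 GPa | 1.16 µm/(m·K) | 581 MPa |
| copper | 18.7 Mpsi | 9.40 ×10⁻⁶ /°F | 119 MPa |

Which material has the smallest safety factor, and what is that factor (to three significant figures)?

copper, n = 0.256

With everything in SI (GPa, ×10⁻⁶/K, MPa):
  aluminum alloy: E = 68.50, α = 22.9, σ_y = 381.0 → σ = 334 MPa, n = 1.14
  CFRP laminate: E = 95.50, α = 1.16, σ_y = 581.0 → σ = 23.6 MPa, n = 24.6
  copper: E = 128.9, α = 16.9, σ_y = 119.0 → σ = 465 MPa, n = 0.256
The minimum is copper at n = 0.256.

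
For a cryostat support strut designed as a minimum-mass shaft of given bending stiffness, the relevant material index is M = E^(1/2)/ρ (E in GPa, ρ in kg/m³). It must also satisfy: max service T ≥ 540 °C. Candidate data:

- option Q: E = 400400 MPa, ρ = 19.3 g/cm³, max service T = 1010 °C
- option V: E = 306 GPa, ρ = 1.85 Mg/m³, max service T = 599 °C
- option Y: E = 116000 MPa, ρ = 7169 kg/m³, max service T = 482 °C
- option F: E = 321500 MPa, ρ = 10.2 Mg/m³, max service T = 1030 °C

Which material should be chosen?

option V

Screen on constraints: max service T ≥ 540 °C. Survivors: option Q, option V, option F.
Normalizing units and computing the index:
  option Q: E = 400.4 GPa, ρ = 19300 kg/m³
  option V: E = 306.0 GPa, ρ = 1850 kg/m³
  option F: E = 321.5 GPa, ρ = 10200 kg/m³
  option V: M = 9.46×10⁻³
  option F: M = 1.76×10⁻³
  option Q: M = 1.04×10⁻³
Option V has the largest M.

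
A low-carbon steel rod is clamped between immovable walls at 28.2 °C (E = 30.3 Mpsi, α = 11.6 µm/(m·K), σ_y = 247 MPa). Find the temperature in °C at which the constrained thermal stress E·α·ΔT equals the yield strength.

130 °C

E = 30.3 Mpsi = 208.9 GPa.
E·α·ΔT = 247.0 MPa ⇒ ΔT = 247.0 / (208.9×10³ × 11.6×10⁻⁶) = 101.9 K.
T = 28.2 + 101.9 = 130.1 °C.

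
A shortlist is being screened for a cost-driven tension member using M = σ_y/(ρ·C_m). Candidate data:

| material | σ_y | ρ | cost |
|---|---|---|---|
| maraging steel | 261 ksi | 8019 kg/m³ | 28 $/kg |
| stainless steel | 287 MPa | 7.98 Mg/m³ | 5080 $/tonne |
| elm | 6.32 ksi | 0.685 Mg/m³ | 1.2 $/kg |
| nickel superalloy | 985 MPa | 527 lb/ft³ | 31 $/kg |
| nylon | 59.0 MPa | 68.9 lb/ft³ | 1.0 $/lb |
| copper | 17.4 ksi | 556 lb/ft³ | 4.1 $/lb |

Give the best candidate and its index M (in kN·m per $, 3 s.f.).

elm, M = 53.0 kN·m per $

After converting to SI:
  maraging steel: σ_y = 1800 MPa, ρ = 8019 kg/m³, cost = 28.00 $/kg
  stainless steel: σ_y = 287.0 MPa, ρ = 7980 kg/m³, cost = 5.080 $/kg
  elm: σ_y = 43.57 MPa, ρ = 685.0 kg/m³, cost = 1.200 $/kg
  nickel superalloy: σ_y = 985.0 MPa, ρ = 8442 kg/m³, cost = 31.00 $/kg
  nylon: σ_y = 59.00 MPa, ρ = 1104 kg/m³, cost = 2.205 $/kg
  copper: σ_y = 120.0 MPa, ρ = 8906 kg/m³, cost = 9.039 $/kg
  elm: M = 53.0 kN·m per $
  nylon: M = 24.2 kN·m per $
  maraging steel: M = 8.01 kN·m per $
  stainless steel: M = 7.08 kN·m per $
  nickel superalloy: M = 3.76 kN·m per $
  copper: M = 1.49 kN·m per $
The maximum is for elm.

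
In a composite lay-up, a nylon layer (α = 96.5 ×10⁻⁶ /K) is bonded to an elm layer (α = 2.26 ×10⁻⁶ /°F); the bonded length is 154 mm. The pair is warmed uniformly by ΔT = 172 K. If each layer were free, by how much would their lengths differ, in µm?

2450 µm

elm: α = 2.26×10⁻⁶/°F × 9/5 = 4.07×10⁻⁶/K.
Δα = |96.5 − 4.07|×10⁻⁶/K = 92.4×10⁻⁶/K.
ΔL_mismatch = Δα·L·ΔT = 92.4×10⁻⁶ × 154.0 mm × 172.0 K = 2450 µm.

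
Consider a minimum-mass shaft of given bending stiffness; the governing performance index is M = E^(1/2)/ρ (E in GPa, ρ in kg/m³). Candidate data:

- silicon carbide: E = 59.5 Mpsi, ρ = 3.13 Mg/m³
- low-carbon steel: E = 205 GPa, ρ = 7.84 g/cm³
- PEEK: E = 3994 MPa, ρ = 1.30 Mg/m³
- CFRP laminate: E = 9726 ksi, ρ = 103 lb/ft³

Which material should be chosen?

silicon carbide

Normalizing units and computing the index:
  silicon carbide: E = 410.2 GPa, ρ = 3130 kg/m³
  low-carbon steel: E = 205.0 GPa, ρ = 7840 kg/m³
  PEEK: E = 3.994 GPa, ρ = 1300 kg/m³
  CFRP laminate: E = 67.06 GPa, ρ = 1650 kg/m³
  silicon carbide: M = 6.47×10⁻³
  CFRP laminate: M = 4.96×10⁻³
  low-carbon steel: M = 1.83×10⁻³
  PEEK: M = 1.54×10⁻³
The maximum is for silicon carbide.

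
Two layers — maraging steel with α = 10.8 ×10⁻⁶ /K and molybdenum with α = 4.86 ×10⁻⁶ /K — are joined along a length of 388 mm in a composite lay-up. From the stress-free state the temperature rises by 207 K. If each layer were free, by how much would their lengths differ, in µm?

Δα = |10.8 − 4.86|×10⁻⁶/K = 5.94×10⁻⁶/K.
ΔL_mismatch = Δα·L·ΔT = 5.94×10⁻⁶ × 388.0 mm × 207.0 K = 477 µm.

477 µm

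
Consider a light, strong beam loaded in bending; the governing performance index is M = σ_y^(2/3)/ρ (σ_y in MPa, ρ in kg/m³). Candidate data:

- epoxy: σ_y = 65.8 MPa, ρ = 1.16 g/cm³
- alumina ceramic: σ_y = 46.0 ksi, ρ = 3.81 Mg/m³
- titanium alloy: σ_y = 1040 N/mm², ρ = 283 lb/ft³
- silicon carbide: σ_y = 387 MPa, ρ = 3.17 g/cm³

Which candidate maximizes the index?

Normalizing units and computing the index:
  epoxy: σ_y = 65.80 MPa, ρ = 1160 kg/m³
  alumina ceramic: σ_y = 317.2 MPa, ρ = 3810 kg/m³
  titanium alloy: σ_y = 1040 MPa, ρ = 4533 kg/m³
  silicon carbide: σ_y = 387.0 MPa, ρ = 3170 kg/m³
  titanium alloy: M = 22.6×10⁻³
  silicon carbide: M = 16.8×10⁻³
  epoxy: M = 14.1×10⁻³
  alumina ceramic: M = 12.2×10⁻³
Titanium alloy has the largest M.

titanium alloy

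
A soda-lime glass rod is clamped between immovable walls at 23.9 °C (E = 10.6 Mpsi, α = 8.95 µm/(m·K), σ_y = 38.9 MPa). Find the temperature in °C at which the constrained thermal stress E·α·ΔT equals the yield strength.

E = 10.6 Mpsi = 73.08 GPa.
E·α·ΔT = 38.90 MPa ⇒ ΔT = 38.90 / (73.08×10³ × 8.95×10⁻⁶) = 59.47 K.
T = 23.9 + 59.47 = 83.37 °C.

83.4 °C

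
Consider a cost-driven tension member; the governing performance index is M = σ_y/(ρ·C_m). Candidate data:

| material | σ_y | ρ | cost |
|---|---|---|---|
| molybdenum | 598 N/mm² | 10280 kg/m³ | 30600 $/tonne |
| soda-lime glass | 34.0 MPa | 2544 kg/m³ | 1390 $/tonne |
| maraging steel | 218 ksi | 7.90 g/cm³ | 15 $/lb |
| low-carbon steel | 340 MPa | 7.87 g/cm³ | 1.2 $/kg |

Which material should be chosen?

low-carbon steel

Convert each candidate to consistent units, then evaluate M:
  molybdenum: σ_y = 598.0 MPa, ρ = 10280 kg/m³, cost = 30.60 $/kg
  soda-lime glass: σ_y = 34.00 MPa, ρ = 2544 kg/m³, cost = 1.390 $/kg
  maraging steel: σ_y = 1503 MPa, ρ = 7900 kg/m³, cost = 33.07 $/kg
  low-carbon steel: σ_y = 340.0 MPa, ρ = 7870 kg/m³, cost = 1.200 $/kg
  low-carbon steel: M = 36.0 kN·m per $
  soda-lime glass: M = 9.61 kN·m per $
  maraging steel: M = 5.75 kN·m per $
  molybdenum: M = 1.90 kN·m per $
Highest index: low-carbon steel.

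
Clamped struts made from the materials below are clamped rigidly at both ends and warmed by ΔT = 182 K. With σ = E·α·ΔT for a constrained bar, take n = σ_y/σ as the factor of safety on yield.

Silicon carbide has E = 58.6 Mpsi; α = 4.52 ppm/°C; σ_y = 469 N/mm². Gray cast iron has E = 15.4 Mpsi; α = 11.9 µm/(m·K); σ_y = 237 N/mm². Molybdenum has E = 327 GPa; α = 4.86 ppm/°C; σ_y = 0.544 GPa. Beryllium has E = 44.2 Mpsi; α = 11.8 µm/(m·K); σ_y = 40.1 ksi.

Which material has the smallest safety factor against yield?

In consistent units (E in GPa, α in ×10⁻⁶/K, σ_y in MPa):
  silicon carbide: E = 404.0, α = 4.52, σ_y = 469.0 → σ = 332 MPa, n = 1.41
  gray cast iron: E = 106.2, α = 11.9, σ_y = 237.0 → σ = 230 MPa, n = 1.03
  molybdenum: E = 327.0, α = 4.86, σ_y = 544.0 → σ = 289 MPa, n = 1.88
  beryllium: E = 304.7, α = 11.8, σ_y = 276.5 → σ = 654 MPa, n = 0.422
Smallest n: beryllium with n = 0.422.

beryllium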